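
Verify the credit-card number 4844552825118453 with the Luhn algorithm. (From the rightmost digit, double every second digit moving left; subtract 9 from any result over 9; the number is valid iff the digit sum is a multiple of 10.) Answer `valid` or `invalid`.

From the right, keep odd positions and double even positions (subtract 9 from any doubled value over 9):
  doubled (positions 2,4,...): 1 7 2 4 4 1 8 8 → sum 35
  kept (positions 1,3,...): 3 4 1 5 8 5 4 8 → sum 38
Total = 73.
73 mod 10 = 3, so the number is invalid.

invalid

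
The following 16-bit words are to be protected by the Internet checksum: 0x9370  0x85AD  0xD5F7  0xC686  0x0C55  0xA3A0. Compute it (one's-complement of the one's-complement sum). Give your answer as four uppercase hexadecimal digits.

9A6D

One's-complement addition (fold any carry out of bit 15 back into bit 0):
  0x9370 + 0x85AD = 0x1191D → wrap carry → 0x191E
  0x191E + 0xD5F7 = 0x0EF15
  0xEF15 + 0xC686 = 0x1B59B → wrap carry → 0xB59C
  0xB59C + 0x0C55 = 0x0C1F1
  0xC1F1 + 0xA3A0 = 0x16591 → wrap carry → 0x6592
One's-complement sum = 0x6592.
Checksum = ~0x6592 & 0xFFFF = 0x9A6D.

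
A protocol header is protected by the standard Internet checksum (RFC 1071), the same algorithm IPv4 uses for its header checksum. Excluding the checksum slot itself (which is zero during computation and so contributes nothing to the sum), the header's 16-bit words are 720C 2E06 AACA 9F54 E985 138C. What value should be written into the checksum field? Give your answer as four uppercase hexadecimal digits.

18BC

One's-complement addition (fold any carry out of bit 15 back into bit 0):
  0x720C + 0x2E06 = 0x0A012
  0xA012 + 0xAACA = 0x14ADC → wrap carry → 0x4ADD
  0x4ADD + 0x9F54 = 0x0EA31
  0xEA31 + 0xE985 = 0x1D3B6 → wrap carry → 0xD3B7
  0xD3B7 + 0x138C = 0x0E743
One's-complement sum = 0xE743.
Checksum = ~0xE743 & 0xFFFF = 0x18BC.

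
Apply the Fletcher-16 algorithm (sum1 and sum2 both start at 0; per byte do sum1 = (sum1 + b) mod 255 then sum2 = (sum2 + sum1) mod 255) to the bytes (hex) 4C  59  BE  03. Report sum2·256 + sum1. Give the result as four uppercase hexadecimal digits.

Running sums (mod 255):
  after byte 0 (4C): sum1=76, sum2=76
  after byte 1 (59): sum1=165, sum2=241
  after byte 2 (BE): sum1=100, sum2=86
  after byte 3 (03): sum1=103, sum2=189
Checksum = sum2·256 + sum1 = 189·256 + 103 = 48487 = 0xBD67.

BD67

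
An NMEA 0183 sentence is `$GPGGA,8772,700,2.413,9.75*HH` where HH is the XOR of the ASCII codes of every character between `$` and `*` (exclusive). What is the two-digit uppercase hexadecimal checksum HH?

54

XOR the ASCII codes of the payload characters:
  'G' = 0x47 → acc = 0x47
  'P' = 0x50 → acc = 0x17
  'G' = 0x47 → acc = 0x50
  'G' = 0x47 → acc = 0x17
  'A' = 0x41 → acc = 0x56
  ',' = 0x2C → acc = 0x7A
  '8' = 0x38 → acc = 0x42
  '7' = 0x37 → acc = 0x75
  '7' = 0x37 → acc = 0x42
  '2' = 0x32 → acc = 0x70
  ',' = 0x2C → acc = 0x5C
  '7' = 0x37 → acc = 0x6B
  '0' = 0x30 → acc = 0x5B
  '0' = 0x30 → acc = 0x6B
  ',' = 0x2C → acc = 0x47
  '2' = 0x32 → acc = 0x75
  '.' = 0x2E → acc = 0x5B
  '4' = 0x34 → acc = 0x6F
  '1' = 0x31 → acc = 0x5E
  '3' = 0x33 → acc = 0x6D
  ',' = 0x2C → acc = 0x41
  '9' = 0x39 → acc = 0x78
  '.' = 0x2E → acc = 0x56
  '7' = 0x37 → acc = 0x61
  '5' = 0x35 → acc = 0x54
Checksum = 0x54.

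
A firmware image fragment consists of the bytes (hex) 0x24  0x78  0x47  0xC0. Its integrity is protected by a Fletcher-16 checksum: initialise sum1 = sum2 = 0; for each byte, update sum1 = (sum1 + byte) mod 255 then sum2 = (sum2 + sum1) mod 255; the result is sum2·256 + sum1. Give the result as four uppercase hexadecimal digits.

Running sums (mod 255):
  after byte 0 (0x24): sum1=36, sum2=36
  after byte 1 (0x78): sum1=156, sum2=192
  after byte 2 (0x47): sum1=227, sum2=164
  after byte 3 (0xC0): sum1=164, sum2=73
Checksum = sum2·256 + sum1 = 73·256 + 164 = 18852 = 0x49A4.

49A4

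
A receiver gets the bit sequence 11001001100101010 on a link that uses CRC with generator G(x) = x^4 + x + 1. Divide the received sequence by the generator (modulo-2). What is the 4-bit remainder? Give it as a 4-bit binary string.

Modulo-2 division of 11001001100101010 by 10011:
  pos 0: 11001 XOR 10011 = 01010
  pos 1: 10100 XOR 10011 = 00111
  pos 3: 11101 XOR 10011 = 01110
  pos 4: 11101 XOR 10011 = 01110
  pos 5: 11100 XOR 10011 = 01111
  pos 6: 11110 XOR 10011 = 01101
  pos 7: 11011 XOR 10011 = 01000
  pos 8: 10000 XOR 10011 = 00011
  pos 11: 11101 XOR 10011 = 01110
  pos 12: 11100 XOR 10011 = 01111
Remainder = 1111 (nonzero — an error is detected).

1111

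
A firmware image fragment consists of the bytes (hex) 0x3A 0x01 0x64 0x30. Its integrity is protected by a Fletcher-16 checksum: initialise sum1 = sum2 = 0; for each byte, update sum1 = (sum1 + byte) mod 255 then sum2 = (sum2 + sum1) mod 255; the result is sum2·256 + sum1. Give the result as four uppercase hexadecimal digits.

Running sums (mod 255):
  after byte 0 (0x3A): sum1=58, sum2=58
  after byte 1 (0x01): sum1=59, sum2=117
  after byte 2 (0x64): sum1=159, sum2=21
  after byte 3 (0x30): sum1=207, sum2=228
Checksum = sum2·256 + sum1 = 228·256 + 207 = 58575 = 0xE4CF.

E4CF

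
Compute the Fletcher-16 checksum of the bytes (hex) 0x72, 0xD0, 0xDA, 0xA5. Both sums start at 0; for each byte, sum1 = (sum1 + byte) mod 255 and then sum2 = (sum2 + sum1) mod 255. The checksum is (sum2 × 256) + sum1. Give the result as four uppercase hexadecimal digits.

Running sums (mod 255):
  after byte 0 (0x72): sum1=114, sum2=114
  after byte 1 (0xD0): sum1=67, sum2=181
  after byte 2 (0xDA): sum1=30, sum2=211
  after byte 3 (0xA5): sum1=195, sum2=151
Checksum = sum2·256 + sum1 = 151·256 + 195 = 38851 = 0x97C3.

97C3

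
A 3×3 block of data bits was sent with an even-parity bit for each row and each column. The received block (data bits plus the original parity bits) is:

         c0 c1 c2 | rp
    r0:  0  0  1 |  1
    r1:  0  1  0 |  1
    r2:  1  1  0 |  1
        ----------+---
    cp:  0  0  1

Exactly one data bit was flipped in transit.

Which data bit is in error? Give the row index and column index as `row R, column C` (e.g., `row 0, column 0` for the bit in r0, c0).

row 2, column 0

Recompute each row's even parity and compare to rp:
  r0: data parity 1, sent rp 1 → ok
  r1: data parity 1, sent rp 1 → ok
  r2: data parity 0, sent rp 1 → mismatch
Recompute each column's even parity and compare to cp:
  c0: data parity 1, sent cp 0 → mismatch
  c1: data parity 0, sent cp 0 → ok
  c2: data parity 1, sent cp 1 → ok
Exactly one row (r2) and one column (c0) fail → the flipped bit is at their intersection.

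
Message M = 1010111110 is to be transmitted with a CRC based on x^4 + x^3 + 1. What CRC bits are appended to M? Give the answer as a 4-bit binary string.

Append 4 zeros: 10101111100000. Divide by 11001 (XOR where the leading bit is 1):
  pos 0: 10101 XOR 11001 = 01100
  pos 1: 11001 XOR 11001 = 00000
  pos 6: 11100 XOR 11001 = 00101
  pos 8: 10100 XOR 11001 = 01101
  pos 9: 11010 XOR 11001 = 00011
Remainder (last 4 bits) = 0011. This is the CRC / FCS.

0011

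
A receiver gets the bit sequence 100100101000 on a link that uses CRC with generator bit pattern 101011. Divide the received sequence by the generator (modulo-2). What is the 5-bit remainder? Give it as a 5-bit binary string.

Modulo-2 division of 100100101000 by 101011:
  pos 0: 100100 XOR 101011 = 001111
  pos 2: 111110 XOR 101011 = 010101
  pos 3: 101011 XOR 101011 = 000000
Remainder = 00000 (zero — the frame passes the CRC check).

00000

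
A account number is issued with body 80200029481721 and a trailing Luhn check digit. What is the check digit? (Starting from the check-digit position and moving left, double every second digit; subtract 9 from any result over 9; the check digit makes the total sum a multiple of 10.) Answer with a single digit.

Partial digits right→left: 1 2 7 1 8 4 9 2 0 0 0 2 0 8
Double every second digit counting from the check-digit position (so the 1st, 3rd, 5th, ... of the partial from the right).
  doubled (with −9 where >9): 2 5 7 9 0 0 0 → sum 23
  kept as-is: 2 1 4 2 0 2 8 → sum 19
Total = 23 + 19 = 42.
Check digit = (10 − (42 mod 10)) mod 10 = 8.

8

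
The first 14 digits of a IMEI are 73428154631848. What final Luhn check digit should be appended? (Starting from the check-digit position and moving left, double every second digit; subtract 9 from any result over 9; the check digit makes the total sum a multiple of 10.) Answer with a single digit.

Partial digits right→left: 8 4 8 1 3 6 4 5 1 8 2 4 3 7
Double every second digit counting from the check-digit position (so the 1st, 3rd, 5th, ... of the partial from the right).
  doubled (with −9 where >9): 7 7 6 8 2 4 6 → sum 40
  kept as-is: 4 1 6 5 8 4 7 → sum 35
Total = 40 + 35 = 75.
Check digit = (10 − (75 mod 10)) mod 10 = 5.

5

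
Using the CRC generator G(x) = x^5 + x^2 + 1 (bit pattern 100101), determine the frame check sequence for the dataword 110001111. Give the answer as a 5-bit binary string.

Append 5 zeros: 11000111100000. Divide by 100101 (XOR where the leading bit is 1):
  pos 0: 110001 XOR 100101 = 010100
  pos 1: 101001 XOR 100101 = 001100
  pos 3: 110011 XOR 100101 = 010110
  pos 4: 101100 XOR 100101 = 001001
  pos 6: 100100 XOR 100101 = 000001
Remainder (last 5 bits) = 00100. This is the CRC / FCS.

00100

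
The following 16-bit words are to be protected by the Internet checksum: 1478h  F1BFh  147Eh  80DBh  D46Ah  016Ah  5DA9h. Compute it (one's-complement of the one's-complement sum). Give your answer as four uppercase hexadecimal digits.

One's-complement addition (fold any carry out of bit 15 back into bit 0):
  0x1478 + 0xF1BF = 0x10637 → wrap carry → 0x0638
  0x0638 + 0x147E = 0x01AB6
  0x1AB6 + 0x80DB = 0x09B91
  0x9B91 + 0xD46A = 0x16FFB → wrap carry → 0x6FFC
  0x6FFC + 0x016A = 0x07166
  0x7166 + 0x5DA9 = 0x0CF0F
One's-complement sum = 0xCF0F.
Checksum = ~0xCF0F & 0xFFFF = 0x30F0.

30F0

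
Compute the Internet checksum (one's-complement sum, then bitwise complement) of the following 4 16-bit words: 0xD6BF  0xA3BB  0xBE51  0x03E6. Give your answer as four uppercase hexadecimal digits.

One's-complement addition (fold any carry out of bit 15 back into bit 0):
  0xD6BF + 0xA3BB = 0x17A7A → wrap carry → 0x7A7B
  0x7A7B + 0xBE51 = 0x138CC → wrap carry → 0x38CD
  0x38CD + 0x03E6 = 0x03CB3
One's-complement sum = 0x3CB3.
Checksum = ~0x3CB3 & 0xFFFF = 0xC34C.

C34C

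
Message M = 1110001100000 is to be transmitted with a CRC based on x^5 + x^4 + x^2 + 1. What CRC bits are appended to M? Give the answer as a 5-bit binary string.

Append 5 zeros: 111000110000000000. Divide by 110101 (XOR where the leading bit is 1):
  pos 0: 111000 XOR 110101 = 001101
  pos 2: 110111 XOR 110101 = 000010
  pos 6: 100000 XOR 110101 = 010101
  pos 7: 101010 XOR 110101 = 011111
  pos 8: 111110 XOR 110101 = 001011
  pos 10: 101100 XOR 110101 = 011001
  pos 11: 110010 XOR 110101 = 000111
Remainder (last 5 bits) = 01110. This is the CRC / FCS.

01110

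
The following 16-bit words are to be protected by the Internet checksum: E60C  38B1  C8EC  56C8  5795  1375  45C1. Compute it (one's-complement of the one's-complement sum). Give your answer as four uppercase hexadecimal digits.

One's-complement addition (fold any carry out of bit 15 back into bit 0):
  0xE60C + 0x38B1 = 0x11EBD → wrap carry → 0x1EBE
  0x1EBE + 0xC8EC = 0x0E7AA
  0xE7AA + 0x56C8 = 0x13E72 → wrap carry → 0x3E73
  0x3E73 + 0x5795 = 0x09608
  0x9608 + 0x1375 = 0x0A97D
  0xA97D + 0x45C1 = 0x0EF3E
One's-complement sum = 0xEF3E.
Checksum = ~0xEF3E & 0xFFFF = 0x10C1.

10C1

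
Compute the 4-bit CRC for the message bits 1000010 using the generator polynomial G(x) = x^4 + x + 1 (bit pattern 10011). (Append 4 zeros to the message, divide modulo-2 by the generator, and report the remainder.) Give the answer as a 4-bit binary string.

Append 4 zeros: 10000100000. Divide by 10011 (XOR where the leading bit is 1):
  pos 0: 10000 XOR 10011 = 00011
  pos 3: 11100 XOR 10011 = 01111
  pos 4: 11110 XOR 10011 = 01101
  pos 5: 11010 XOR 10011 = 01001
  pos 6: 10010 XOR 10011 = 00001
Remainder (last 4 bits) = 0001. This is the CRC / FCS.

0001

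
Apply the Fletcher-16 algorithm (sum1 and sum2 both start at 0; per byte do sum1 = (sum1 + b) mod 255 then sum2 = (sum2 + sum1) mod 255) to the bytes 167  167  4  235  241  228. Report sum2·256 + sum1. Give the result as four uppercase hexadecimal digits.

Running sums (mod 255):
  after byte 0 (167): sum1=167, sum2=167
  after byte 1 (167): sum1=79, sum2=246
  after byte 2 (4): sum1=83, sum2=74
  after byte 3 (235): sum1=63, sum2=137
  after byte 4 (241): sum1=49, sum2=186
  after byte 5 (228): sum1=22, sum2=208
Checksum = sum2·256 + sum1 = 208·256 + 22 = 53270 = 0xD016.

D016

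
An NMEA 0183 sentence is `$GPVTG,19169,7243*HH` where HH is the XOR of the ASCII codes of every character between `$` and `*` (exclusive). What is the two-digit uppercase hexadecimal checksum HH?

66

XOR the ASCII codes of the payload characters:
  'G' = 0x47 → acc = 0x47
  'P' = 0x50 → acc = 0x17
  'V' = 0x56 → acc = 0x41
  'T' = 0x54 → acc = 0x15
  'G' = 0x47 → acc = 0x52
  ',' = 0x2C → acc = 0x7E
  '1' = 0x31 → acc = 0x4F
  '9' = 0x39 → acc = 0x76
  '1' = 0x31 → acc = 0x47
  '6' = 0x36 → acc = 0x71
  '9' = 0x39 → acc = 0x48
  ',' = 0x2C → acc = 0x64
  '7' = 0x37 → acc = 0x53
  '2' = 0x32 → acc = 0x61
  '4' = 0x34 → acc = 0x55
  '3' = 0x33 → acc = 0x66
Checksum = 0x66.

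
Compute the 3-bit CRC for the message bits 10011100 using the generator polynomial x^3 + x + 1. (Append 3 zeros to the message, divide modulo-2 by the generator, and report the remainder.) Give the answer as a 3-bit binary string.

Append 3 zeros: 10011100000. Divide by 1011 (XOR where the leading bit is 1):
  pos 0: 1001 XOR 1011 = 0010
  pos 2: 1011 XOR 1011 = 0000
Remainder (last 3 bits) = 000. This is the CRC / FCS.

000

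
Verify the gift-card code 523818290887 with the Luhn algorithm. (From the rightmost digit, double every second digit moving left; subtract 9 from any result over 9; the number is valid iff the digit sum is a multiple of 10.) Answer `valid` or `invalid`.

From the right, keep odd positions and double even positions (subtract 9 from any doubled value over 9):
  doubled (positions 2,4,...): 7 0 4 2 6 1 → sum 20
  kept (positions 1,3,...): 7 8 9 8 8 2 → sum 42
Total = 62.
62 mod 10 = 2, so the number is invalid.

invalid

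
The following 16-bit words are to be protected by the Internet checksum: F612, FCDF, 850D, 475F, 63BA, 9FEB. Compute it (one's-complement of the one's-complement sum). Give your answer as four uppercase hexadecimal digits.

3CFA

One's-complement addition (fold any carry out of bit 15 back into bit 0):
  0xF612 + 0xFCDF = 0x1F2F1 → wrap carry → 0xF2F2
  0xF2F2 + 0x850D = 0x177FF → wrap carry → 0x7800
  0x7800 + 0x475F = 0x0BF5F
  0xBF5F + 0x63BA = 0x12319 → wrap carry → 0x231A
  0x231A + 0x9FEB = 0x0C305
One's-complement sum = 0xC305.
Checksum = ~0xC305 & 0xFFFF = 0x3CFA.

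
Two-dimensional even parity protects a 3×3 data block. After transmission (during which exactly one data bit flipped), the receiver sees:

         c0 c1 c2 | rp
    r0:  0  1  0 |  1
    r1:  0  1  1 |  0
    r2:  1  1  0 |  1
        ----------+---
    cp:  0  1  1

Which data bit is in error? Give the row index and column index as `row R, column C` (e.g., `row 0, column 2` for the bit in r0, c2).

row 2, column 0

Recompute each row's even parity and compare to rp:
  r0: data parity 1, sent rp 1 → ok
  r1: data parity 0, sent rp 0 → ok
  r2: data parity 0, sent rp 1 → mismatch
Recompute each column's even parity and compare to cp:
  c0: data parity 1, sent cp 0 → mismatch
  c1: data parity 1, sent cp 1 → ok
  c2: data parity 1, sent cp 1 → ok
Exactly one row (r2) and one column (c0) fail → the flipped bit is at their intersection.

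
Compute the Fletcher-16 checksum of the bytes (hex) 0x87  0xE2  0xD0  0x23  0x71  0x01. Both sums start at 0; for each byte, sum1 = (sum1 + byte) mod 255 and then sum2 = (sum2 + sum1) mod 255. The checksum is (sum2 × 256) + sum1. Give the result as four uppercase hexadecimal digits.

2CD0

Running sums (mod 255):
  after byte 0 (0x87): sum1=135, sum2=135
  after byte 1 (0xE2): sum1=106, sum2=241
  after byte 2 (0xD0): sum1=59, sum2=45
  after byte 3 (0x23): sum1=94, sum2=139
  after byte 4 (0x71): sum1=207, sum2=91
  after byte 5 (0x01): sum1=208, sum2=44
Checksum = sum2·256 + sum1 = 44·256 + 208 = 11472 = 0x2CD0.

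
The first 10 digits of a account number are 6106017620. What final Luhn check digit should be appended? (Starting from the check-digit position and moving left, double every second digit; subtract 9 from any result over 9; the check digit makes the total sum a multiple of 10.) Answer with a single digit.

5

Partial digits right→left: 0 2 6 7 1 0 6 0 1 6
Double every second digit counting from the check-digit position (so the 1st, 3rd, 5th, ... of the partial from the right).
  doubled (with −9 where >9): 0 3 2 3 2 → sum 10
  kept as-is: 2 7 0 0 6 → sum 15
Total = 10 + 15 = 25.
Check digit = (10 − (25 mod 10)) mod 10 = 5.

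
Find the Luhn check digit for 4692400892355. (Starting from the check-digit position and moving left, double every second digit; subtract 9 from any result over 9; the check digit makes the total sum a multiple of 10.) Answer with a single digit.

6

Partial digits right→left: 5 5 3 2 9 8 0 0 4 2 9 6 4
Double every second digit counting from the check-digit position (so the 1st, 3rd, 5th, ... of the partial from the right).
  doubled (with −9 where >9): 1 6 9 0 8 9 8 → sum 41
  kept as-is: 5 2 8 0 2 6 → sum 23
Total = 41 + 23 = 64.
Check digit = (10 − (64 mod 10)) mod 10 = 6.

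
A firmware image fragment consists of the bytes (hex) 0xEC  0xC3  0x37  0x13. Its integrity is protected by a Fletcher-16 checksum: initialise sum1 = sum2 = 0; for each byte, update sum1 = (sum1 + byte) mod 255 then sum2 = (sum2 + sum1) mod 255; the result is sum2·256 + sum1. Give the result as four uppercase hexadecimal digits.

Running sums (mod 255):
  after byte 0 (0xEC): sum1=236, sum2=236
  after byte 1 (0xC3): sum1=176, sum2=157
  after byte 2 (0x37): sum1=231, sum2=133
  after byte 3 (0x13): sum1=250, sum2=128
Checksum = sum2·256 + sum1 = 128·256 + 250 = 33018 = 0x80FA.

80FA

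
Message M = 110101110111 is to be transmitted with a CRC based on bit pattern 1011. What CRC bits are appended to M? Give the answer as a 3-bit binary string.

Append 3 zeros: 110101110111000. Divide by 1011 (XOR where the leading bit is 1):
  pos 0: 1101 XOR 1011 = 0110
  pos 1: 1100 XOR 1011 = 0111
  pos 2: 1111 XOR 1011 = 0100
  pos 3: 1001 XOR 1011 = 0010
  pos 5: 1010 XOR 1011 = 0001
  pos 8: 1111 XOR 1011 = 0100
  pos 9: 1000 XOR 1011 = 0011
  pos 11: 1100 XOR 1011 = 0111
Remainder (last 3 bits) = 111. This is the CRC / FCS.

111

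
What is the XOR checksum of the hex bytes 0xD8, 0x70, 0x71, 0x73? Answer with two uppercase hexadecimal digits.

XOR the bytes together:
  start with 0xD8
  0xD8 ⊕ 0x70 = 0xA8
  0xA8 ⊕ 0x71 = 0xD9
  0xD9 ⊕ 0x73 = 0xAA

AA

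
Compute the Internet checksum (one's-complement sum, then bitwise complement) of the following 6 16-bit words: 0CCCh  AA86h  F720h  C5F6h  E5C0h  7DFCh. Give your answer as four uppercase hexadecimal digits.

One's-complement addition (fold any carry out of bit 15 back into bit 0):
  0x0CCC + 0xAA86 = 0x0B752
  0xB752 + 0xF720 = 0x1AE72 → wrap carry → 0xAE73
  0xAE73 + 0xC5F6 = 0x17469 → wrap carry → 0x746A
  0x746A + 0xE5C0 = 0x15A2A → wrap carry → 0x5A2B
  0x5A2B + 0x7DFC = 0x0D827
One's-complement sum = 0xD827.
Checksum = ~0xD827 & 0xFFFF = 0x27D8.

27D8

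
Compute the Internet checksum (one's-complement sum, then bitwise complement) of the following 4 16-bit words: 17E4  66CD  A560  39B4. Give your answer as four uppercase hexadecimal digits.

One's-complement addition (fold any carry out of bit 15 back into bit 0):
  0x17E4 + 0x66CD = 0x07EB1
  0x7EB1 + 0xA560 = 0x12411 → wrap carry → 0x2412
  0x2412 + 0x39B4 = 0x05DC6
One's-complement sum = 0x5DC6.
Checksum = ~0x5DC6 & 0xFFFF = 0xA239.

A239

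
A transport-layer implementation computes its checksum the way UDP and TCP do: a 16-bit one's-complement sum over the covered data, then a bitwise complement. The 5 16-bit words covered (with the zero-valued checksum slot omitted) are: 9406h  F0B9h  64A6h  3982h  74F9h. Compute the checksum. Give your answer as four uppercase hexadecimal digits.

681D

One's-complement addition (fold any carry out of bit 15 back into bit 0):
  0x9406 + 0xF0B9 = 0x184BF → wrap carry → 0x84C0
  0x84C0 + 0x64A6 = 0x0E966
  0xE966 + 0x3982 = 0x122E8 → wrap carry → 0x22E9
  0x22E9 + 0x74F9 = 0x097E2
One's-complement sum = 0x97E2.
Checksum = ~0x97E2 & 0xFFFF = 0x681D.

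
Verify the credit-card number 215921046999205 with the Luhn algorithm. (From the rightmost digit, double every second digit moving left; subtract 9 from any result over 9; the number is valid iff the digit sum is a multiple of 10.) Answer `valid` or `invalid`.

valid

From the right, keep odd positions and double even positions (subtract 9 from any doubled value over 9):
  doubled (positions 2,4,...): 0 9 9 8 2 9 2 → sum 39
  kept (positions 1,3,...): 5 2 9 6 0 2 5 2 → sum 31
Total = 70.
70 mod 10 = 0, so the number is valid.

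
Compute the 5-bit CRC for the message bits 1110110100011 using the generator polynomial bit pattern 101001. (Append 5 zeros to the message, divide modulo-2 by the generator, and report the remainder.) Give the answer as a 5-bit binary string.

Append 5 zeros: 111011010001100000. Divide by 101001 (XOR where the leading bit is 1):
  pos 0: 111011 XOR 101001 = 010010
  pos 1: 100100 XOR 101001 = 001101
  pos 3: 110110 XOR 101001 = 011111
  pos 4: 111110 XOR 101001 = 010111
  pos 5: 101110 XOR 101001 = 000111
  pos 8: 111110 XOR 101001 = 010111
  pos 9: 101110 XOR 101001 = 000111
  pos 12: 111000 XOR 101001 = 010001
Remainder (last 5 bits) = 10001. This is the CRC / FCS.

10001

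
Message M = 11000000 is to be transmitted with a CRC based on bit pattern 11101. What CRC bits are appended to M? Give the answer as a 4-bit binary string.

Append 4 zeros: 110000000000. Divide by 11101 (XOR where the leading bit is 1):
  pos 0: 11000 XOR 11101 = 00101
  pos 2: 10100 XOR 11101 = 01001
  pos 3: 10010 XOR 11101 = 01111
  pos 4: 11110 XOR 11101 = 00011
  pos 7: 11000 XOR 11101 = 00101
Remainder (last 4 bits) = 0101. This is the CRC / FCS.

0101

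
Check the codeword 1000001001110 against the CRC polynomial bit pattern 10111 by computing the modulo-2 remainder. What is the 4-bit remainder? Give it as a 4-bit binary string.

Modulo-2 division of 1000001001110 by 10111:
  pos 0: 10000 XOR 10111 = 00111
  pos 2: 11101 XOR 10111 = 01010
  pos 3: 10100 XOR 10111 = 00011
  pos 6: 11011 XOR 10111 = 01100
  pos 7: 11001 XOR 10111 = 01110
  pos 8: 11100 XOR 10111 = 01011
Remainder = 1011 (nonzero — an error is detected).

1011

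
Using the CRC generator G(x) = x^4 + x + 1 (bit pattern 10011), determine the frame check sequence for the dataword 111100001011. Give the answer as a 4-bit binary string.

0100

Append 4 zeros: 1111000010110000. Divide by 10011 (XOR where the leading bit is 1):
  pos 0: 11110 XOR 10011 = 01101
  pos 1: 11010 XOR 10011 = 01001
  pos 2: 10010 XOR 10011 = 00001
  pos 6: 10101 XOR 10011 = 00110
  pos 8: 11010 XOR 10011 = 01001
  pos 9: 10010 XOR 10011 = 00001
Remainder (last 4 bits) = 0100. This is the CRC / FCS.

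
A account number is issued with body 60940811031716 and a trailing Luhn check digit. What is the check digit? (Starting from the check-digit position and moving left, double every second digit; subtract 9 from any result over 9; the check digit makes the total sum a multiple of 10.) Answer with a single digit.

Partial digits right→left: 6 1 7 1 3 0 1 1 8 0 4 9 0 6
Double every second digit counting from the check-digit position (so the 1st, 3rd, 5th, ... of the partial from the right).
  doubled (with −9 where >9): 3 5 6 2 7 8 0 → sum 31
  kept as-is: 1 1 0 1 0 9 6 → sum 18
Total = 31 + 18 = 49.
Check digit = (10 − (49 mod 10)) mod 10 = 1.

1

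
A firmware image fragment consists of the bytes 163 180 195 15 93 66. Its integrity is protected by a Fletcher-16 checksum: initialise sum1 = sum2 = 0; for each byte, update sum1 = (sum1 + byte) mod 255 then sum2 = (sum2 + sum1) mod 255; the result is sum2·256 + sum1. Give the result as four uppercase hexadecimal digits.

Running sums (mod 255):
  after byte 0 (163): sum1=163, sum2=163
  after byte 1 (180): sum1=88, sum2=251
  after byte 2 (195): sum1=28, sum2=24
  after byte 3 (15): sum1=43, sum2=67
  after byte 4 (93): sum1=136, sum2=203
  after byte 5 (66): sum1=202, sum2=150
Checksum = sum2·256 + sum1 = 150·256 + 202 = 38602 = 0x96CA.

96CA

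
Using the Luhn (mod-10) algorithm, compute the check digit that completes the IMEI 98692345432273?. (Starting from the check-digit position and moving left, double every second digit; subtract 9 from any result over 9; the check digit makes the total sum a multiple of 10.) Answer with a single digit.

Partial digits right→left: 3 7 2 2 3 4 5 4 3 2 9 6 8 9
Double every second digit counting from the check-digit position (so the 1st, 3rd, 5th, ... of the partial from the right).
  doubled (with −9 where >9): 6 4 6 1 6 9 7 → sum 39
  kept as-is: 7 2 4 4 2 6 9 → sum 34
Total = 39 + 34 = 73.
Check digit = (10 − (73 mod 10)) mod 10 = 7.

7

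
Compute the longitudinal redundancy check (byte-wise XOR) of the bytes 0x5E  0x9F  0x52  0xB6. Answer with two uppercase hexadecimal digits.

XOR the bytes together:
  start with 0x5E
  0x5E ⊕ 0x9F = 0xC1
  0xC1 ⊕ 0x52 = 0x93
  0x93 ⊕ 0xB6 = 0x25

25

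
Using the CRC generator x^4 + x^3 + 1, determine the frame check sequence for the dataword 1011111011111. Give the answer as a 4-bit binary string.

Append 4 zeros: 10111110111110000. Divide by 11001 (XOR where the leading bit is 1):
  pos 0: 10111 XOR 11001 = 01110
  pos 1: 11101 XOR 11001 = 00100
  pos 3: 10010 XOR 11001 = 01011
  pos 4: 10111 XOR 11001 = 01110
  pos 5: 11101 XOR 11001 = 00100
  pos 7: 10011 XOR 11001 = 01010
  pos 8: 10101 XOR 11001 = 01100
  pos 9: 11000 XOR 11001 = 00001
Remainder (last 4 bits) = 1000. This is the CRC / FCS.

1000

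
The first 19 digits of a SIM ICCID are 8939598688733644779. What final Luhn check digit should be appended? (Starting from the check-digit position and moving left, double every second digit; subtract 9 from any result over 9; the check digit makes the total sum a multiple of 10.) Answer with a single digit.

8

Partial digits right→left: 9 7 7 4 4 6 3 3 7 8 8 6 8 9 5 9 3 9 8
Double every second digit counting from the check-digit position (so the 1st, 3rd, 5th, ... of the partial from the right).
  doubled (with −9 where >9): 9 5 8 6 5 7 7 1 6 7 → sum 61
  kept as-is: 7 4 6 3 8 6 9 9 9 → sum 61
Total = 61 + 61 = 122.
Check digit = (10 − (122 mod 10)) mod 10 = 8.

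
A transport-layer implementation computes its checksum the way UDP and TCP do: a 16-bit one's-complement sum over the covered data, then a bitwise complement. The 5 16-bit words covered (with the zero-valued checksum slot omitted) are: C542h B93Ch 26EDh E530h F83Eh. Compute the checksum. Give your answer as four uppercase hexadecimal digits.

One's-complement addition (fold any carry out of bit 15 back into bit 0):
  0xC542 + 0xB93C = 0x17E7E → wrap carry → 0x7E7F
  0x7E7F + 0x26ED = 0x0A56C
  0xA56C + 0xE530 = 0x18A9C → wrap carry → 0x8A9D
  0x8A9D + 0xF83E = 0x182DB → wrap carry → 0x82DC
One's-complement sum = 0x82DC.
Checksum = ~0x82DC & 0xFFFF = 0x7D23.

7D23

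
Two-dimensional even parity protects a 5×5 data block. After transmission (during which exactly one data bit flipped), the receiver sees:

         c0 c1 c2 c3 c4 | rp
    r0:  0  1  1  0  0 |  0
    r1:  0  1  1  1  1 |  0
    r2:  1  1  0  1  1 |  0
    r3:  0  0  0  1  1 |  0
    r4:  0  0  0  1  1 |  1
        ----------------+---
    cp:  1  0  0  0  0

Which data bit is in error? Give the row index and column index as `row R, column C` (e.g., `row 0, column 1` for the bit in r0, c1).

Recompute each row's even parity and compare to rp:
  r0: data parity 0, sent rp 0 → ok
  r1: data parity 0, sent rp 0 → ok
  r2: data parity 0, sent rp 0 → ok
  r3: data parity 0, sent rp 0 → ok
  r4: data parity 0, sent rp 1 → mismatch
Recompute each column's even parity and compare to cp:
  c0: data parity 1, sent cp 1 → ok
  c1: data parity 1, sent cp 0 → mismatch
  c2: data parity 0, sent cp 0 → ok
  c3: data parity 0, sent cp 0 → ok
  c4: data parity 0, sent cp 0 → ok
Exactly one row (r4) and one column (c1) fail → the flipped bit is at their intersection.

row 4, column 1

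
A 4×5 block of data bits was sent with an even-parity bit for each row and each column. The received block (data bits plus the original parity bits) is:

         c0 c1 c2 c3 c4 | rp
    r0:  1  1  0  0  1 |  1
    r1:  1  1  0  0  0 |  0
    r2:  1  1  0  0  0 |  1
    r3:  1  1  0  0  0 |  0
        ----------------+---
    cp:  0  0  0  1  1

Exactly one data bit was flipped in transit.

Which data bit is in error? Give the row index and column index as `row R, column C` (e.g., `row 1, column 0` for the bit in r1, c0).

Recompute each row's even parity and compare to rp:
  r0: data parity 1, sent rp 1 → ok
  r1: data parity 0, sent rp 0 → ok
  r2: data parity 0, sent rp 1 → mismatch
  r3: data parity 0, sent rp 0 → ok
Recompute each column's even parity and compare to cp:
  c0: data parity 0, sent cp 0 → ok
  c1: data parity 0, sent cp 0 → ok
  c2: data parity 0, sent cp 0 → ok
  c3: data parity 0, sent cp 1 → mismatch
  c4: data parity 1, sent cp 1 → ok
Exactly one row (r2) and one column (c3) fail → the flipped bit is at their intersection.

row 2, column 3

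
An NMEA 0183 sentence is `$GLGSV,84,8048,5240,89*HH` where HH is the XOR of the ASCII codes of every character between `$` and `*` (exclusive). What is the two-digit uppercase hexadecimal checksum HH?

43

XOR the ASCII codes of the payload characters:
  'G' = 0x47 → acc = 0x47
  'L' = 0x4C → acc = 0x0B
  'G' = 0x47 → acc = 0x4C
  'S' = 0x53 → acc = 0x1F
  'V' = 0x56 → acc = 0x49
  ',' = 0x2C → acc = 0x65
  '8' = 0x38 → acc = 0x5D
  '4' = 0x34 → acc = 0x69
  ',' = 0x2C → acc = 0x45
  '8' = 0x38 → acc = 0x7D
  '0' = 0x30 → acc = 0x4D
  '4' = 0x34 → acc = 0x79
  '8' = 0x38 → acc = 0x41
  ',' = 0x2C → acc = 0x6D
  '5' = 0x35 → acc = 0x58
  '2' = 0x32 → acc = 0x6A
  '4' = 0x34 → acc = 0x5E
  '0' = 0x30 → acc = 0x6E
  ',' = 0x2C → acc = 0x42
  '8' = 0x38 → acc = 0x7A
  '9' = 0x39 → acc = 0x43
Checksum = 0x43.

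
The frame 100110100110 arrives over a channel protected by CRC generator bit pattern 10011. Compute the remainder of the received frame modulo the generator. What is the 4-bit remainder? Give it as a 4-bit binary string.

0000

Modulo-2 division of 100110100110 by 10011:
  pos 0: 10011 XOR 10011 = 00000
  pos 6: 10011 XOR 10011 = 00000
Remainder = 0000 (zero — the frame passes the CRC check).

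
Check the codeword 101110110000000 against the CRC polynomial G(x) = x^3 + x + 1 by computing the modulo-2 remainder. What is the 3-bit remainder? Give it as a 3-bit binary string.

Modulo-2 division of 101110110000000 by 1011:
  pos 0: 1011 XOR 1011 = 0000
  pos 4: 1011 XOR 1011 = 0000
Remainder = 000 (zero — the frame passes the CRC check).

000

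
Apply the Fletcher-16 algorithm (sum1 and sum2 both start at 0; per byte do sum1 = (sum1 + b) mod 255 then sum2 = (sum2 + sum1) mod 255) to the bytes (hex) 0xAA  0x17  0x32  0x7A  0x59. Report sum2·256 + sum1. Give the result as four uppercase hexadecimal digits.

96C7

Running sums (mod 255):
  after byte 0 (0xAA): sum1=170, sum2=170
  after byte 1 (0x17): sum1=193, sum2=108
  after byte 2 (0x32): sum1=243, sum2=96
  after byte 3 (0x7A): sum1=110, sum2=206
  after byte 4 (0x59): sum1=199, sum2=150
Checksum = sum2·256 + sum1 = 150·256 + 199 = 38599 = 0x96C7.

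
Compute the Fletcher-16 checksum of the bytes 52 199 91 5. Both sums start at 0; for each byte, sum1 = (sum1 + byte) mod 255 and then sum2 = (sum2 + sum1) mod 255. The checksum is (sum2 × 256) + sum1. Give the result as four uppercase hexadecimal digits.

E35C

Running sums (mod 255):
  after byte 0 (52): sum1=52, sum2=52
  after byte 1 (199): sum1=251, sum2=48
  after byte 2 (91): sum1=87, sum2=135
  after byte 3 (5): sum1=92, sum2=227
Checksum = sum2·256 + sum1 = 227·256 + 92 = 58204 = 0xE35C.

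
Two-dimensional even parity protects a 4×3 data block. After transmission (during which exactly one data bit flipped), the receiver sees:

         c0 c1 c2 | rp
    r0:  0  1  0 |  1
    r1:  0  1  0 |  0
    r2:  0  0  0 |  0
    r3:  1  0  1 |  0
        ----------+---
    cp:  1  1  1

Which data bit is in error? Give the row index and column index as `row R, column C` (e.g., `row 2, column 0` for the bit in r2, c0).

Recompute each row's even parity and compare to rp:
  r0: data parity 1, sent rp 1 → ok
  r1: data parity 1, sent rp 0 → mismatch
  r2: data parity 0, sent rp 0 → ok
  r3: data parity 0, sent rp 0 → ok
Recompute each column's even parity and compare to cp:
  c0: data parity 1, sent cp 1 → ok
  c1: data parity 0, sent cp 1 → mismatch
  c2: data parity 1, sent cp 1 → ok
Exactly one row (r1) and one column (c1) fail → the flipped bit is at their intersection.

row 1, column 1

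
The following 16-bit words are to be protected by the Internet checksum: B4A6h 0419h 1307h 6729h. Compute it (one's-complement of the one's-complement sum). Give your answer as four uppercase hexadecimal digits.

One's-complement addition (fold any carry out of bit 15 back into bit 0):
  0xB4A6 + 0x0419 = 0x0B8BF
  0xB8BF + 0x1307 = 0x0CBC6
  0xCBC6 + 0x6729 = 0x132EF → wrap carry → 0x32F0
One's-complement sum = 0x32F0.
Checksum = ~0x32F0 & 0xFFFF = 0xCD0F.

CD0F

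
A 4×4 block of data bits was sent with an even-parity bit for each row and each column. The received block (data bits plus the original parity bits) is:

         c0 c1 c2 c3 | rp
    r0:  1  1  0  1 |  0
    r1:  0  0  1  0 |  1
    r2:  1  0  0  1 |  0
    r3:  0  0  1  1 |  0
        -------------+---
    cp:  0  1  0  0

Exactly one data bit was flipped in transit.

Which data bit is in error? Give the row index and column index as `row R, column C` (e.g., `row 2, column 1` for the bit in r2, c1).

row 0, column 3

Recompute each row's even parity and compare to rp:
  r0: data parity 1, sent rp 0 → mismatch
  r1: data parity 1, sent rp 1 → ok
  r2: data parity 0, sent rp 0 → ok
  r3: data parity 0, sent rp 0 → ok
Recompute each column's even parity and compare to cp:
  c0: data parity 0, sent cp 0 → ok
  c1: data parity 1, sent cp 1 → ok
  c2: data parity 0, sent cp 0 → ok
  c3: data parity 1, sent cp 0 → mismatch
Exactly one row (r0) and one column (c3) fail → the flipped bit is at their intersection.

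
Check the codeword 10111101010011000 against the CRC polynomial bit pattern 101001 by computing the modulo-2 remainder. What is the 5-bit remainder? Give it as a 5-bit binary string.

00011

Modulo-2 division of 10111101010011000 by 101001:
  pos 0: 101111 XOR 101001 = 000110
  pos 3: 110010 XOR 101001 = 011011
  pos 4: 110111 XOR 101001 = 011110
  pos 5: 111100 XOR 101001 = 010101
  pos 6: 101010 XOR 101001 = 000011
  pos 10: 111100 XOR 101001 = 010101
  pos 11: 101010 XOR 101001 = 000011
Remainder = 00011 (nonzero — an error is detected).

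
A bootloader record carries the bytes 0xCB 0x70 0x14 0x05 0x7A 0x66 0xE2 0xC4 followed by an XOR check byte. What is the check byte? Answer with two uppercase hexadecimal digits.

XOR the bytes together:
  start with 0xCB
  0xCB ⊕ 0x70 = 0xBB
  0xBB ⊕ 0x14 = 0xAF
  0xAF ⊕ 0x05 = 0xAA
  0xAA ⊕ 0x7A = 0xD0
  0xD0 ⊕ 0x66 = 0xB6
  0xB6 ⊕ 0xE2 = 0x54
  0x54 ⊕ 0xC4 = 0x90

90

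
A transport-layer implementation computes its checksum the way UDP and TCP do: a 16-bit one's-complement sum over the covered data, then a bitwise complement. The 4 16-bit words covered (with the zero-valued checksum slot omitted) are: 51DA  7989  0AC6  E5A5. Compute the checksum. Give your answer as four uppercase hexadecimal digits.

One's-complement addition (fold any carry out of bit 15 back into bit 0):
  0x51DA + 0x7989 = 0x0CB63
  0xCB63 + 0x0AC6 = 0x0D629
  0xD629 + 0xE5A5 = 0x1BBCE → wrap carry → 0xBBCF
One's-complement sum = 0xBBCF.
Checksum = ~0xBBCF & 0xFFFF = 0x4430.

4430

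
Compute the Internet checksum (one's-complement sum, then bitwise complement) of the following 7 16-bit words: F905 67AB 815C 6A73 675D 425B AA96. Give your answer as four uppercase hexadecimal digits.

5F2F

One's-complement addition (fold any carry out of bit 15 back into bit 0):
  0xF905 + 0x67AB = 0x160B0 → wrap carry → 0x60B1
  0x60B1 + 0x815C = 0x0E20D
  0xE20D + 0x6A73 = 0x14C80 → wrap carry → 0x4C81
  0x4C81 + 0x675D = 0x0B3DE
  0xB3DE + 0x425B = 0x0F639
  0xF639 + 0xAA96 = 0x1A0CF → wrap carry → 0xA0D0
One's-complement sum = 0xA0D0.
Checksum = ~0xA0D0 & 0xFFFF = 0x5F2F.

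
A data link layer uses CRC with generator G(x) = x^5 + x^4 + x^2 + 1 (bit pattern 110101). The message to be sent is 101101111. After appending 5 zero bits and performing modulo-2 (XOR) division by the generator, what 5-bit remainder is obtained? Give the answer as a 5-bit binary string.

10011

Append 5 zeros: 10110111100000. Divide by 110101 (XOR where the leading bit is 1):
  pos 0: 101101 XOR 110101 = 011000
  pos 1: 110001 XOR 110101 = 000100
  pos 4: 100110 XOR 110101 = 010011
  pos 5: 100110 XOR 110101 = 010011
  pos 6: 100110 XOR 110101 = 010011
  pos 7: 100110 XOR 110101 = 010011
  pos 8: 100110 XOR 110101 = 010011
Remainder (last 5 bits) = 10011. This is the CRC / FCS.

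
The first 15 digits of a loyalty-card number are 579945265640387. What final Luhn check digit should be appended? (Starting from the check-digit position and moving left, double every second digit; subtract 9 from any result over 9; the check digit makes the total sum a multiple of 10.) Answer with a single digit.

Partial digits right→left: 7 8 3 0 4 6 5 6 2 5 4 9 9 7 5
Double every second digit counting from the check-digit position (so the 1st, 3rd, 5th, ... of the partial from the right).
  doubled (with −9 where >9): 5 6 8 1 4 8 9 1 → sum 42
  kept as-is: 8 0 6 6 5 9 7 → sum 41
Total = 42 + 41 = 83.
Check digit = (10 − (83 mod 10)) mod 10 = 7.

7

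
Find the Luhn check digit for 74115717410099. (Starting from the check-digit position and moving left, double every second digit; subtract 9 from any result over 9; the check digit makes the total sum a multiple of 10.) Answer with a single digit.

Partial digits right→left: 9 9 0 0 1 4 7 1 7 5 1 1 4 7
Double every second digit counting from the check-digit position (so the 1st, 3rd, 5th, ... of the partial from the right).
  doubled (with −9 where >9): 9 0 2 5 5 2 8 → sum 31
  kept as-is: 9 0 4 1 5 1 7 → sum 27
Total = 31 + 27 = 58.
Check digit = (10 − (58 mod 10)) mod 10 = 2.

2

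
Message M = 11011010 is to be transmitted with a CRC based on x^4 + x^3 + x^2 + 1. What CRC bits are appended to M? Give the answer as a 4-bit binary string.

Append 4 zeros: 110110100000. Divide by 11101 (XOR where the leading bit is 1):
  pos 0: 11011 XOR 11101 = 00110
  pos 2: 11001 XOR 11101 = 00100
  pos 4: 10000 XOR 11101 = 01101
  pos 5: 11010 XOR 11101 = 00111
  pos 7: 11100 XOR 11101 = 00001
Remainder (last 4 bits) = 0001. This is the CRC / FCS.

0001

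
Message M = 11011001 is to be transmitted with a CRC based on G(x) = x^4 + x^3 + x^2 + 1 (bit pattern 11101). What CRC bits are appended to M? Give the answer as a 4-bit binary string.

1011

Append 4 zeros: 110110010000. Divide by 11101 (XOR where the leading bit is 1):
  pos 0: 11011 XOR 11101 = 00110
  pos 2: 11000 XOR 11101 = 00101
  pos 4: 10110 XOR 11101 = 01011
  pos 5: 10110 XOR 11101 = 01011
  pos 6: 10110 XOR 11101 = 01011
  pos 7: 10110 XOR 11101 = 01011
Remainder (last 4 bits) = 1011. This is the CRC / FCS.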